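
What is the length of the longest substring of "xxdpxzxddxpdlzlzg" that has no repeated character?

add x: [x] len 1
add x (repeat x, move left end past it): [x] len 1
add d: [x, d] len 2
add p: [x, d, p] len 3
add x (repeat x, move left end past it): [d, p, x] len 3
add z: [d, p, x, z] len 4
add x (repeat x, move left end past it): [z, x] len 2
add d: [z, x, d] len 3
add d (repeat d, move left end past it): [d] len 1
add x: [d, x] len 2
add p: [d, x, p] len 3
add d (repeat d, move left end past it): [x, p, d] len 3
add l: [x, p, d, l] len 4
add z: [x, p, d, l, z] len 5
add l (repeat l, move left end past it): [z, l] len 2
add z (repeat z, move left end past it): [l, z] len 2
add g: [l, z, g] len 3
Longest all-distinct length: 5.

5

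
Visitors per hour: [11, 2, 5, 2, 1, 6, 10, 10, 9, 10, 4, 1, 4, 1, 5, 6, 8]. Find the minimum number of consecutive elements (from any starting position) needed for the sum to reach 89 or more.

add 11: running sum 11 < 89
add 2: running sum 13 < 89
add 5: running sum 18 < 89
add 2: running sum 20 < 89
add 1: running sum 21 < 89
add 6: running sum 27 < 89
add 10: running sum 37 < 89
add 10: running sum 47 < 89
add 9: running sum 56 < 89
add 10: running sum 66 < 89
add 4: running sum 70 < 89
add 1: running sum 71 < 89
add 4: running sum 75 < 89
add 1: running sum 76 < 89
add 5: running sum 81 < 89
add 6: running sum 87 < 89
end 16: [11, 2, 5, 2, 1, 6, 10, 10, 9, 10, 4, 1, 4, 1, 5, 6, 8] sum 95, len 17
Shortest qualifying length: 17.

17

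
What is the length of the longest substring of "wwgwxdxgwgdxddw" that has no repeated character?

4

[w] len 1
[w] len 1
[w, g] len 2
[g, w] len 2
[g, w, x] len 3
[g, w, x, d] len 4
[d, x] len 2
[d, x, g] len 3
[d, x, g, w] len 4
[w, g] len 2
[w, g, d] len 3
[w, g, d, x] len 4
[x, d] len 2
[d] len 1
[d, w] len 2
Longest all-distinct length: 4.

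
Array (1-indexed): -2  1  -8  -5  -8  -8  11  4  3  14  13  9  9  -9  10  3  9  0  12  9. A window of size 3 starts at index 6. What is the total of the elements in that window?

Elements at indices 6..8: -8, 11, 4
sum(-8, 11, 4) = 7

7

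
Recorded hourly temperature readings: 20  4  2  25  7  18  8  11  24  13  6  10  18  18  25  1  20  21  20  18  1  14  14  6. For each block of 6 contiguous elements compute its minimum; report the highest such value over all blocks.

7

(20, 4, 2, 25, 7, 18) → min 2
(4, 2, 25, 7, 18, 8) → min 2
(2, 25, 7, 18, 8, 11) → min 2
(25, 7, 18, 8, 11, 24) → min 7
(7, 18, 8, 11, 24, 13) → min 7
(18, 8, 11, 24, 13, 6) → min 6
(8, 11, 24, 13, 6, 10) → min 6
(11, 24, 13, 6, 10, 18) → min 6
(24, 13, 6, 10, 18, 18) → min 6
(13, 6, 10, 18, 18, 25) → min 6
(6, 10, 18, 18, 25, 1) → min 1
(10, 18, 18, 25, 1, 20) → min 1
(18, 18, 25, 1, 20, 21) → min 1
(18, 25, 1, 20, 21, 20) → min 1
(25, 1, 20, 21, 20, 18) → min 1
(1, 20, 21, 20, 18, 1) → min 1
(20, 21, 20, 18, 1, 14) → min 1
(21, 20, 18, 1, 14, 14) → min 1
(20, 18, 1, 14, 14, 6) → min 1
Highest of these is 7.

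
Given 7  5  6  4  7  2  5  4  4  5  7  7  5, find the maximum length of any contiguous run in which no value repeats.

add 7: [7] len 1
add 5: [7, 5] len 2
add 6: [7, 5, 6] len 3
add 4: [7, 5, 6, 4] len 4
add 7 (repeat 7, move left end past it): [5, 6, 4, 7] len 4
add 2: [5, 6, 4, 7, 2] len 5
add 5 (repeat 5, move left end past it): [6, 4, 7, 2, 5] len 5
add 4 (repeat 4, move left end past it): [7, 2, 5, 4] len 4
add 4 (repeat 4, move left end past it): [4] len 1
add 5: [4, 5] len 2
add 7: [4, 5, 7] len 3
add 7 (repeat 7, move left end past it): [7] len 1
add 5: [7, 5] len 2
Longest all-distinct length: 5.

5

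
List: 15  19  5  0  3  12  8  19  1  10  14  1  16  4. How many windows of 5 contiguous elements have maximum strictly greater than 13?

9

15 19 5 0 3 → max 19  > 13 ✓
19 5 0 3 12 → max 19  > 13 ✓
5 0 3 12 8 → max 12
0 3 12 8 19 → max 19  > 13 ✓
3 12 8 19 1 → max 19  > 13 ✓
12 8 19 1 10 → max 19  > 13 ✓
8 19 1 10 14 → max 19  > 13 ✓
19 1 10 14 1 → max 19  > 13 ✓
1 10 14 1 16 → max 16  > 13 ✓
10 14 1 16 4 → max 16  > 13 ✓
9 windows satisfy the condition.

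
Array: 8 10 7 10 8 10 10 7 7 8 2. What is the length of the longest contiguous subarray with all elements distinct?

[8] len 1
[8, 10] len 2
[8, 10, 7] len 3
[7, 10] len 2
[7, 10, 8] len 3
[8, 10] len 2
[10] len 1
[10, 7] len 2
[7] len 1
[7, 8] len 2
[7, 8, 2] len 3
Longest all-distinct length: 3.

3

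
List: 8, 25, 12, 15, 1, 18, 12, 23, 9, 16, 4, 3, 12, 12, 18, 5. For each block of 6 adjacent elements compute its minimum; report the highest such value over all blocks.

[8, 25, 12, 15, 1, 18] → min 1
[25, 12, 15, 1, 18, 12] → min 1
[12, 15, 1, 18, 12, 23] → min 1
[15, 1, 18, 12, 23, 9] → min 1
[1, 18, 12, 23, 9, 16] → min 1
[18, 12, 23, 9, 16, 4] → min 4
[12, 23, 9, 16, 4, 3] → min 3
[23, 9, 16, 4, 3, 12] → min 3
[9, 16, 4, 3, 12, 12] → min 3
[16, 4, 3, 12, 12, 18] → min 3
[4, 3, 12, 12, 18, 5] → min 3
Highest of these is 4.

4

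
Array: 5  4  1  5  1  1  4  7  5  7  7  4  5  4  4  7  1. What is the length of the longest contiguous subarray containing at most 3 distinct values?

add 5: window [5] (1 distinct), len 1
add 4: window [5, 4] (2 distinct), len 2
add 1: window [5, 4, 1] (3 distinct), len 3
add 5: window [5, 4, 1, 5] (3 distinct), len 4
add 1: window [5, 4, 1, 5, 1] (3 distinct), len 5
add 1: window [5, 4, 1, 5, 1, 1] (3 distinct), len 6
add 4: window [5, 4, 1, 5, 1, 1, 4] (3 distinct), len 7
add 7: window [1, 1, 4, 7] (3 distinct), len 4
add 5: window [4, 7, 5] (3 distinct), len 3
add 7: window [4, 7, 5, 7] (3 distinct), len 4
add 7: window [4, 7, 5, 7, 7] (3 distinct), len 5
add 4: window [4, 7, 5, 7, 7, 4] (3 distinct), len 6
add 5: window [4, 7, 5, 7, 7, 4, 5] (3 distinct), len 7
add 4: window [4, 7, 5, 7, 7, 4, 5, 4] (3 distinct), len 8
add 4: window [4, 7, 5, 7, 7, 4, 5, 4, 4] (3 distinct), len 9
add 7: window [4, 7, 5, 7, 7, 4, 5, 4, 4, 7] (3 distinct), len 10
add 1: window [4, 4, 7, 1] (3 distinct), len 4
Longest length with ≤3 distinct: 10.

10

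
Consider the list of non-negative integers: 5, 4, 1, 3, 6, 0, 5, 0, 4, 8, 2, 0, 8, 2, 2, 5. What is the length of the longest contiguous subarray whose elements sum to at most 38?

[5] sum 5 len 1
[5, 4] sum 9 len 2
[5, 4, 1] sum 10 len 3
[5, 4, 1, 3] sum 13 len 4
[5, 4, 1, 3, 6] sum 19 len 5
[5, 4, 1, 3, 6, 0] sum 19 len 6
[5, 4, 1, 3, 6, 0, 5] sum 24 len 7
[5, 4, 1, 3, 6, 0, 5, 0] sum 24 len 8
[5, 4, 1, 3, 6, 0, 5, 0, 4] sum 28 len 9
[5, 4, 1, 3, 6, 0, 5, 0, 4, 8] sum 36 len 10
[5, 4, 1, 3, 6, 0, 5, 0, 4, 8, 2] sum 38 len 11
[5, 4, 1, 3, 6, 0, 5, 0, 4, 8, 2, 0] sum 38 len 12
[1, 3, 6, 0, 5, 0, 4, 8, 2, 0, 8] sum 37 len 11
[3, 6, 0, 5, 0, 4, 8, 2, 0, 8, 2] sum 38 len 11
[6, 0, 5, 0, 4, 8, 2, 0, 8, 2, 2] sum 37 len 11
[0, 5, 0, 4, 8, 2, 0, 8, 2, 2, 5] sum 36 len 11
Longest length seen: 12.

12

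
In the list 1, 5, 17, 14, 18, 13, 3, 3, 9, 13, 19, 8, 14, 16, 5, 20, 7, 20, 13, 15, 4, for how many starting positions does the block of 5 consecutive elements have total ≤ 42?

1 5 17 14 18 → sum 55
5 17 14 18 13 → sum 67
17 14 18 13 3 → sum 65
14 18 13 3 3 → sum 51
18 13 3 3 9 → sum 46
13 3 3 9 13 → sum 41  ≤ 42 ✓
3 3 9 13 19 → sum 47
3 9 13 19 8 → sum 52
9 13 19 8 14 → sum 63
13 19 8 14 16 → sum 70
19 8 14 16 5 → sum 62
8 14 16 5 20 → sum 63
14 16 5 20 7 → sum 62
16 5 20 7 20 → sum 68
5 20 7 20 13 → sum 65
20 7 20 13 15 → sum 75
7 20 13 15 4 → sum 59
1 window satisfy the condition.

1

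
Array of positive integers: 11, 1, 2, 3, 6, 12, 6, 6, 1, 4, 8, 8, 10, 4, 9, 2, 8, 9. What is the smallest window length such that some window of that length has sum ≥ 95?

15

add 11: running sum 11 < 95
add 1: running sum 12 < 95
add 2: running sum 14 < 95
add 3: running sum 17 < 95
add 6: running sum 23 < 95
add 12: running sum 35 < 95
add 6: running sum 41 < 95
add 6: running sum 47 < 95
add 1: running sum 48 < 95
add 4: running sum 52 < 95
add 8: running sum 60 < 95
add 8: running sum 68 < 95
add 10: running sum 78 < 95
add 4: running sum 82 < 95
add 9: running sum 91 < 95
add 2: running sum 93 < 95
end 16: [11, 1, 2, 3, 6, 12, 6, 6, 1, 4, 8, 8, 10, 4, 9, 2, 8] sum 101, len 17
end 17: [3, 6, 12, 6, 6, 1, 4, 8, 8, 10, 4, 9, 2, 8, 9] sum 96, len 15
Shortest qualifying length: 15.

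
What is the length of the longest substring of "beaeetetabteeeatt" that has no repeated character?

4

add b: [b] len 1
add e: [b, e] len 2
add a: [b, e, a] len 3
add e (repeat e, move left end past it): [a, e] len 2
add e (repeat e, move left end past it): [e] len 1
add t: [e, t] len 2
add e (repeat e, move left end past it): [t, e] len 2
add t (repeat t, move left end past it): [e, t] len 2
add a: [e, t, a] len 3
add b: [e, t, a, b] len 4
add t (repeat t, move left end past it): [a, b, t] len 3
add e: [a, b, t, e] len 4
add e (repeat e, move left end past it): [e] len 1
add e (repeat e, move left end past it): [e] len 1
add a: [e, a] len 2
add t: [e, a, t] len 3
add t (repeat t, move left end past it): [t] len 1
Longest all-distinct length: 4.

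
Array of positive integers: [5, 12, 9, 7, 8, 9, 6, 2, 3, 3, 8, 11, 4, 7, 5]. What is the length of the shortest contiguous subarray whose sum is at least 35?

add 5: running sum 5 < 35
add 12: running sum 17 < 35
add 9: running sum 26 < 35
add 7: running sum 33 < 35
end 4: [12, 9, 7, 8] sum 36, len 4
end 5: [12, 9, 7, 8, 9] sum 45, len 5
end 6: [9, 7, 8, 9, 6] sum 39, len 5
end 7: [9, 7, 8, 9, 6, 2] sum 41, len 6
end 8: [7, 8, 9, 6, 2, 3] sum 35, len 6
end 9: [7, 8, 9, 6, 2, 3, 3] sum 38, len 7
end 10: [8, 9, 6, 2, 3, 3, 8] sum 39, len 7
end 11: [9, 6, 2, 3, 3, 8, 11] sum 42, len 7
end 12: [6, 2, 3, 3, 8, 11, 4] sum 37, len 7
end 13: [3, 3, 8, 11, 4, 7] sum 36, len 6
end 14: [8, 11, 4, 7, 5] sum 35, len 5
Shortest qualifying length: 4.

4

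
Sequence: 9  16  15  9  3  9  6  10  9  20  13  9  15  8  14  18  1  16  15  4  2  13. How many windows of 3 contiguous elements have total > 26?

14

9 16 15 → sum 40  > 26 ✓
16 15 9 → sum 40  > 26 ✓
15 9 3 → sum 27  > 26 ✓
9 3 9 → sum 21
3 9 6 → sum 18
9 6 10 → sum 25
6 10 9 → sum 25
10 9 20 → sum 39  > 26 ✓
9 20 13 → sum 42  > 26 ✓
20 13 9 → sum 42  > 26 ✓
13 9 15 → sum 37  > 26 ✓
9 15 8 → sum 32  > 26 ✓
15 8 14 → sum 37  > 26 ✓
8 14 18 → sum 40  > 26 ✓
14 18 1 → sum 33  > 26 ✓
18 1 16 → sum 35  > 26 ✓
1 16 15 → sum 32  > 26 ✓
16 15 4 → sum 35  > 26 ✓
15 4 2 → sum 21
4 2 13 → sum 19
14 windows satisfy the condition.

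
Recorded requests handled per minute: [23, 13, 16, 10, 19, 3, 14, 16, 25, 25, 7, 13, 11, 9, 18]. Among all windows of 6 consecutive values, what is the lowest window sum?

23 13 16 10 19 3 → sum 84
13 16 10 19 3 14 → sum 75
16 10 19 3 14 16 → sum 78
10 19 3 14 16 25 → sum 87
19 3 14 16 25 25 → sum 102
3 14 16 25 25 7 → sum 90
14 16 25 25 7 13 → sum 100
16 25 25 7 13 11 → sum 97
25 25 7 13 11 9 → sum 90
25 7 13 11 9 18 → sum 83
Lowest of these is 75.

75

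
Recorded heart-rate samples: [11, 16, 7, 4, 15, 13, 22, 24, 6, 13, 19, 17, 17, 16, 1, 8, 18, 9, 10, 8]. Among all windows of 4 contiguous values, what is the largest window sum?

[11, 16, 7, 4] → sum 38
[16, 7, 4, 15] → sum 42
[7, 4, 15, 13] → sum 39
[4, 15, 13, 22] → sum 54
[15, 13, 22, 24] → sum 74
[13, 22, 24, 6] → sum 65
[22, 24, 6, 13] → sum 65
[24, 6, 13, 19] → sum 62
[6, 13, 19, 17] → sum 55
[13, 19, 17, 17] → sum 66
[19, 17, 17, 16] → sum 69
[17, 17, 16, 1] → sum 51
[17, 16, 1, 8] → sum 42
[16, 1, 8, 18] → sum 43
[1, 8, 18, 9] → sum 36
[8, 18, 9, 10] → sum 45
[18, 9, 10, 8] → sum 45
Largest of these is 74.

74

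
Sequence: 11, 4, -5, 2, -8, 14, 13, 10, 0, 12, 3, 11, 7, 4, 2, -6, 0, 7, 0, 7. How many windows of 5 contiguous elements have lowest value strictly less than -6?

11 4 -5 2 -8 → min -8  < -6 ✓
4 -5 2 -8 14 → min -8  < -6 ✓
-5 2 -8 14 13 → min -8  < -6 ✓
2 -8 14 13 10 → min -8  < -6 ✓
-8 14 13 10 0 → min -8  < -6 ✓
14 13 10 0 12 → min 0
13 10 0 12 3 → min 0
10 0 12 3 11 → min 0
0 12 3 11 7 → min 0
12 3 11 7 4 → min 3
3 11 7 4 2 → min 2
11 7 4 2 -6 → min -6
7 4 2 -6 0 → min -6
4 2 -6 0 7 → min -6
2 -6 0 7 0 → min -6
-6 0 7 0 7 → min -6
5 windows satisfy the condition.

5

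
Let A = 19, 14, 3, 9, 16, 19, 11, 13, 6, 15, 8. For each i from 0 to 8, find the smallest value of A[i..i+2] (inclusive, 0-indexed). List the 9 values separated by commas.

3, 3, 3, 9, 11, 11, 6, 6, 6

Sliding a size-3 window across the 11 values:
(19, 14, 3) → min 3
(14, 3, 9) → min 3
(3, 9, 16) → min 3
(9, 16, 19) → min 9
(16, 19, 11) → min 11
(19, 11, 13) → min 11
(11, 13, 6) → min 6
(13, 6, 15) → min 6
(6, 15, 8) → min 6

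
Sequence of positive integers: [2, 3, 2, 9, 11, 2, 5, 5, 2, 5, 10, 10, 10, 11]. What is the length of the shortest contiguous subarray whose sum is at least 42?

Extend right; whenever the sum reaches 42, record the length and shrink from the left:
add 2: running sum 2 < 42
add 3: running sum 5 < 42
add 2: running sum 7 < 42
add 9: running sum 16 < 42
add 11: running sum 27 < 42
add 2: running sum 29 < 42
add 5: running sum 34 < 42
add 5: running sum 39 < 42
add 2: running sum 41 < 42
add 5: shortest ending here [3, 2, 9, 11, 2, 5, 5, 2, 5] sum 44, len 9
add 10: shortest ending here [9, 11, 2, 5, 5, 2, 5, 10] sum 49, len 8
add 10: shortest ending here [11, 2, 5, 5, 2, 5, 10, 10] sum 50, len 8
add 10: shortest ending here [5, 2, 5, 10, 10, 10] sum 42, len 6
add 11: shortest ending here [5, 10, 10, 10, 11] sum 46, len 5
Shortest qualifying length: 5.

5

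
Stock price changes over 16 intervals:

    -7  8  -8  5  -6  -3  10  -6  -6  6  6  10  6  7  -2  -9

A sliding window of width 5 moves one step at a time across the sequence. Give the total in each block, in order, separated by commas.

Sliding a size-5 window across the 16 values:
(-7, 8, -8, 5, -6) → sum -8
(8, -8, 5, -6, -3) → sum -4
(-8, 5, -6, -3, 10) → sum -2
(5, -6, -3, 10, -6) → sum 0
(-6, -3, 10, -6, -6) → sum -11
(-3, 10, -6, -6, 6) → sum 1
(10, -6, -6, 6, 6) → sum 10
(-6, -6, 6, 6, 10) → sum 10
(-6, 6, 6, 10, 6) → sum 22
(6, 6, 10, 6, 7) → sum 35
(6, 10, 6, 7, -2) → sum 27
(10, 6, 7, -2, -9) → sum 12

-8, -4, -2, 0, -11, 1, 10, 10, 22, 35, 27, 12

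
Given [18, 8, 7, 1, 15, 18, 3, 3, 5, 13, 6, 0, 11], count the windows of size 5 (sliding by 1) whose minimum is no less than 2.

3

(18, 8, 7, 1, 15) → min 1
(8, 7, 1, 15, 18) → min 1
(7, 1, 15, 18, 3) → min 1
(1, 15, 18, 3, 3) → min 1
(15, 18, 3, 3, 5) → min 3  ≥ 2 ✓
(18, 3, 3, 5, 13) → min 3  ≥ 2 ✓
(3, 3, 5, 13, 6) → min 3  ≥ 2 ✓
(3, 5, 13, 6, 0) → min 0
(5, 13, 6, 0, 11) → min 0
3 windows satisfy the condition.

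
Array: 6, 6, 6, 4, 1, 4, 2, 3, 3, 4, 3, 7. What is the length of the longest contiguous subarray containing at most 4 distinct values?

Extend right; when distinct count exceeds 4, shrink from the left:
[6] 1 distinct, len 1
[6, 6] 1 distinct, len 2
[6, 6, 6] 1 distinct, len 3
[6, 6, 6, 4] 2 distinct, len 4
[6, 6, 6, 4, 1] 3 distinct, len 5
[6, 6, 6, 4, 1, 4] 3 distinct, len 6
[6, 6, 6, 4, 1, 4, 2] 4 distinct, len 7
[4, 1, 4, 2, 3] 4 distinct, len 5
[4, 1, 4, 2, 3, 3] 4 distinct, len 6
[4, 1, 4, 2, 3, 3, 4] 4 distinct, len 7
[4, 1, 4, 2, 3, 3, 4, 3] 4 distinct, len 8
[4, 2, 3, 3, 4, 3, 7] 4 distinct, len 7
Longest length with ≤4 distinct: 8.

8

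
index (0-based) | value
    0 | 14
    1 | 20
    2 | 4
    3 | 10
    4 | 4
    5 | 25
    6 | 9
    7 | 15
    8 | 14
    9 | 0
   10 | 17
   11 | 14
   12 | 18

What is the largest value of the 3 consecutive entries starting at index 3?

25

Elements at indices 3..5: 10, 4, 25
max(10, 4, 25) = 25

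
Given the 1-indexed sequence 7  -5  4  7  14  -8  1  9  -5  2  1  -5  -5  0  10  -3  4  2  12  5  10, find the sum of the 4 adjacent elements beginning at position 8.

7

Elements at indices 8..11: 9, -5, 2, 1
sum(9, -5, 2, 1) = 7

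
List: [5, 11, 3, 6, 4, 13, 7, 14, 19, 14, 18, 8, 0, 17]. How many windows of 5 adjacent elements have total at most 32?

1

5 11 3 6 4 → sum 29  ≤ 32 ✓
11 3 6 4 13 → sum 37
3 6 4 13 7 → sum 33
6 4 13 7 14 → sum 44
4 13 7 14 19 → sum 57
13 7 14 19 14 → sum 67
7 14 19 14 18 → sum 72
14 19 14 18 8 → sum 73
19 14 18 8 0 → sum 59
14 18 8 0 17 → sum 57
1 window satisfy the condition.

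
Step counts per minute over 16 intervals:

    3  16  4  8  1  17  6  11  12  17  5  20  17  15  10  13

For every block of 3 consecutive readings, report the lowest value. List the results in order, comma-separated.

3 16 4 → min 3
16 4 8 → min 4
4 8 1 → min 1
8 1 17 → min 1
1 17 6 → min 1
17 6 11 → min 6
6 11 12 → min 6
11 12 17 → min 11
12 17 5 → min 5
17 5 20 → min 5
5 20 17 → min 5
20 17 15 → min 15
17 15 10 → min 10
15 10 13 → min 10

3, 4, 1, 1, 1, 6, 6, 11, 5, 5, 5, 15, 10, 10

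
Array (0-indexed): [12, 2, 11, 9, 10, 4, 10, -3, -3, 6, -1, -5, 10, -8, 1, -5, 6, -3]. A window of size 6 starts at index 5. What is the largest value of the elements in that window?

10

Elements at indices 5..10: 4, 10, -3, -3, 6, -1
max(4, 10, -3, -3, 6, -1) = 10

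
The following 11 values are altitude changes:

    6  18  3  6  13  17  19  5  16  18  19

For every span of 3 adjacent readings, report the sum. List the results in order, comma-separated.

27, 27, 22, 36, 49, 41, 40, 39, 53

[6, 18, 3] → sum 27
[18, 3, 6] → sum 27
[3, 6, 13] → sum 22
[6, 13, 17] → sum 36
[13, 17, 19] → sum 49
[17, 19, 5] → sum 41
[19, 5, 16] → sum 40
[5, 16, 18] → sum 39
[16, 18, 19] → sum 53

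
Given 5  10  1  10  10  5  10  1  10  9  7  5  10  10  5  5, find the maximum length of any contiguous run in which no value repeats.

5

[5] len 1
[5, 10] len 2
[5, 10, 1] len 3
[1, 10] len 2
[10] len 1
[10, 5] len 2
[5, 10] len 2
[5, 10, 1] len 3
[1, 10] len 2
[1, 10, 9] len 3
[1, 10, 9, 7] len 4
[1, 10, 9, 7, 5] len 5
[9, 7, 5, 10] len 4
[10] len 1
[10, 5] len 2
[5] len 1
Longest all-distinct length: 5.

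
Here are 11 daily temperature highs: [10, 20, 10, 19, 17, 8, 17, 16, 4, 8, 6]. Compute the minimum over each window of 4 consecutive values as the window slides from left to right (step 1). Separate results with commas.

10, 10, 8, 8, 8, 4, 4, 4

(10, 20, 10, 19) → min 10
(20, 10, 19, 17) → min 10
(10, 19, 17, 8) → min 8
(19, 17, 8, 17) → min 8
(17, 8, 17, 16) → min 8
(8, 17, 16, 4) → min 4
(17, 16, 4, 8) → min 4
(16, 4, 8, 6) → min 4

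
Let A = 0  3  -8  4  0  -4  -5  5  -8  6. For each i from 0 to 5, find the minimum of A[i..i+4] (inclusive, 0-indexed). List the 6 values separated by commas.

-8, -8, -8, -5, -8, -8

(0, 3, -8, 4, 0) → min -8
(3, -8, 4, 0, -4) → min -8
(-8, 4, 0, -4, -5) → min -8
(4, 0, -4, -5, 5) → min -5
(0, -4, -5, 5, -8) → min -8
(-4, -5, 5, -8, 6) → min -8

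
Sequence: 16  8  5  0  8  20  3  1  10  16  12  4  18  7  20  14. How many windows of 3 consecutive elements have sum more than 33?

4

[16, 8, 5] → sum 29
[8, 5, 0] → sum 13
[5, 0, 8] → sum 13
[0, 8, 20] → sum 28
[8, 20, 3] → sum 31
[20, 3, 1] → sum 24
[3, 1, 10] → sum 14
[1, 10, 16] → sum 27
[10, 16, 12] → sum 38  > 33 ✓
[16, 12, 4] → sum 32
[12, 4, 18] → sum 34  > 33 ✓
[4, 18, 7] → sum 29
[18, 7, 20] → sum 45  > 33 ✓
[7, 20, 14] → sum 41  > 33 ✓
4 windows satisfy the condition.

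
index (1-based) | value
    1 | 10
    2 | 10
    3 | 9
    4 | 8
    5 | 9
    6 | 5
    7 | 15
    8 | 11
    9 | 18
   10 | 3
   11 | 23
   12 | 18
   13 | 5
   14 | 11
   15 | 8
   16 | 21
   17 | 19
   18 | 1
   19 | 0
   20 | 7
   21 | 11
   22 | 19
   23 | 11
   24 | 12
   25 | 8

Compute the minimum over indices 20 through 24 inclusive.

7

Elements at indices 20..24: 7, 11, 19, 11, 12
min(7, 11, 19, 11, 12) = 7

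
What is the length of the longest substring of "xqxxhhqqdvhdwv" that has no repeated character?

[x] len 1
[x, q] len 2
[q, x] len 2
[x] len 1
[x, h] len 2
[h] len 1
[h, q] len 2
[q] len 1
[q, d] len 2
[q, d, v] len 3
[q, d, v, h] len 4
[v, h, d] len 3
[v, h, d, w] len 4
[h, d, w, v] len 4
Longest all-distinct length: 4.

4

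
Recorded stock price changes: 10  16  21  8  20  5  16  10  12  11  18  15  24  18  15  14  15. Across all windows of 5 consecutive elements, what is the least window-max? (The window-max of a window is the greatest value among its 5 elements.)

10 16 21 8 20 → max 21
16 21 8 20 5 → max 21
21 8 20 5 16 → max 21
8 20 5 16 10 → max 20
20 5 16 10 12 → max 20
5 16 10 12 11 → max 16
16 10 12 11 18 → max 18
10 12 11 18 15 → max 18
12 11 18 15 24 → max 24
11 18 15 24 18 → max 24
18 15 24 18 15 → max 24
15 24 18 15 14 → max 24
24 18 15 14 15 → max 24
Least of these is 16.

16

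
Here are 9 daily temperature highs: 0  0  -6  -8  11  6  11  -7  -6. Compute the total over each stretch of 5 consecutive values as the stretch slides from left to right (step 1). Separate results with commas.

-3, 3, 14, 13, 15

[0, 0, -6, -8, 11] → sum -3
[0, -6, -8, 11, 6] → sum 3
[-6, -8, 11, 6, 11] → sum 14
[-8, 11, 6, 11, -7] → sum 13
[11, 6, 11, -7, -6] → sum 15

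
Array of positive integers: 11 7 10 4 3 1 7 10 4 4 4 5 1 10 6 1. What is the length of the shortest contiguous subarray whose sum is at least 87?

add 11: running sum 11 < 87
add 7: running sum 18 < 87
add 10: running sum 28 < 87
add 4: running sum 32 < 87
add 3: running sum 35 < 87
add 1: running sum 36 < 87
add 7: running sum 43 < 87
add 10: running sum 53 < 87
add 4: running sum 57 < 87
add 4: running sum 61 < 87
add 4: running sum 65 < 87
add 5: running sum 70 < 87
add 1: running sum 71 < 87
add 10: running sum 81 < 87
add 6: shortest ending here [11, 7, 10, 4, 3, 1, 7, 10, 4, 4, 4, 5, 1, 10, 6] sum 87, len 15
add 1: shortest ending here [11, 7, 10, 4, 3, 1, 7, 10, 4, 4, 4, 5, 1, 10, 6, 1] sum 88, len 16
Shortest qualifying length: 15.

15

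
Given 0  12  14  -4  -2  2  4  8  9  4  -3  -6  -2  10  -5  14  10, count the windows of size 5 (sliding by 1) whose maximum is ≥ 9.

0 12 14 -4 -2 → max 14  ≥ 9 ✓
12 14 -4 -2 2 → max 14  ≥ 9 ✓
14 -4 -2 2 4 → max 14  ≥ 9 ✓
-4 -2 2 4 8 → max 8
-2 2 4 8 9 → max 9  ≥ 9 ✓
2 4 8 9 4 → max 9  ≥ 9 ✓
4 8 9 4 -3 → max 9  ≥ 9 ✓
8 9 4 -3 -6 → max 9  ≥ 9 ✓
9 4 -3 -6 -2 → max 9  ≥ 9 ✓
4 -3 -6 -2 10 → max 10  ≥ 9 ✓
-3 -6 -2 10 -5 → max 10  ≥ 9 ✓
-6 -2 10 -5 14 → max 14  ≥ 9 ✓
-2 10 -5 14 10 → max 14  ≥ 9 ✓
12 windows satisfy the condition.

12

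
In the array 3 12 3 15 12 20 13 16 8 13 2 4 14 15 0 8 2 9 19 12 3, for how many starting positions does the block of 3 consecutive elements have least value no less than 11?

3 12 3 → min 3
12 3 15 → min 3
3 15 12 → min 3
15 12 20 → min 12  ≥ 11 ✓
12 20 13 → min 12  ≥ 11 ✓
20 13 16 → min 13  ≥ 11 ✓
13 16 8 → min 8
16 8 13 → min 8
8 13 2 → min 2
13 2 4 → min 2
2 4 14 → min 2
4 14 15 → min 4
14 15 0 → min 0
15 0 8 → min 0
0 8 2 → min 0
8 2 9 → min 2
2 9 19 → min 2
9 19 12 → min 9
19 12 3 → min 3
3 windows satisfy the condition.

3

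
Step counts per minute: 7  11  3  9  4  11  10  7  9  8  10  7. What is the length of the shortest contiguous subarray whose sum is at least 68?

add 7: running sum 7 < 68
add 11: running sum 18 < 68
add 3: running sum 21 < 68
add 9: running sum 30 < 68
add 4: running sum 34 < 68
add 11: running sum 45 < 68
add 10: running sum 55 < 68
add 7: running sum 62 < 68
add 9: shortest ending here [7, 11, 3, 9, 4, 11, 10, 7, 9] sum 71, len 9
add 8: shortest ending here [11, 3, 9, 4, 11, 10, 7, 9, 8] sum 72, len 9
add 10: shortest ending here [9, 4, 11, 10, 7, 9, 8, 10] sum 68, len 8
add 7: shortest ending here [9, 4, 11, 10, 7, 9, 8, 10, 7] sum 75, len 9
Shortest qualifying length: 8.

8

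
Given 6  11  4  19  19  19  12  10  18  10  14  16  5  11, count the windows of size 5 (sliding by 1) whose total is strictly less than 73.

7

6 11 4 19 19 → sum 59  < 73 ✓
11 4 19 19 19 → sum 72  < 73 ✓
4 19 19 19 12 → sum 73
19 19 19 12 10 → sum 79
19 19 12 10 18 → sum 78
19 12 10 18 10 → sum 69  < 73 ✓
12 10 18 10 14 → sum 64  < 73 ✓
10 18 10 14 16 → sum 68  < 73 ✓
18 10 14 16 5 → sum 63  < 73 ✓
10 14 16 5 11 → sum 56  < 73 ✓
7 windows satisfy the condition.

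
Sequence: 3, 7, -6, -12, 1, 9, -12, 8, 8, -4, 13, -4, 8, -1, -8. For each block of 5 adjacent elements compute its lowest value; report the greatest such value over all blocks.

-4

[3, 7, -6, -12, 1] → min -12
[7, -6, -12, 1, 9] → min -12
[-6, -12, 1, 9, -12] → min -12
[-12, 1, 9, -12, 8] → min -12
[1, 9, -12, 8, 8] → min -12
[9, -12, 8, 8, -4] → min -12
[-12, 8, 8, -4, 13] → min -12
[8, 8, -4, 13, -4] → min -4
[8, -4, 13, -4, 8] → min -4
[-4, 13, -4, 8, -1] → min -4
[13, -4, 8, -1, -8] → min -8
Greatest of these is -4.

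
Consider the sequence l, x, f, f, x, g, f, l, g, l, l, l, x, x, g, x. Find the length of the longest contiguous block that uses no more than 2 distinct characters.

Extend right; when distinct count exceeds 2, shrink from the left:
[l] 1 distinct, len 1
[l, x] 2 distinct, len 2
[x, f] 2 distinct, len 2
[x, f, f] 2 distinct, len 3
[x, f, f, x] 2 distinct, len 4
[x, g] 2 distinct, len 2
[g, f] 2 distinct, len 2
[f, l] 2 distinct, len 2
[l, g] 2 distinct, len 2
[l, g, l] 2 distinct, len 3
[l, g, l, l] 2 distinct, len 4
[l, g, l, l, l] 2 distinct, len 5
[l, l, l, x] 2 distinct, len 4
[l, l, l, x, x] 2 distinct, len 5
[x, x, g] 2 distinct, len 3
[x, x, g, x] 2 distinct, len 4
Longest length with ≤2 distinct: 5.

5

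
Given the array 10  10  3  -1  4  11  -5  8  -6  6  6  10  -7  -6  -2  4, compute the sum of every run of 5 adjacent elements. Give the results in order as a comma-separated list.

10 10 3 -1 4 → sum 26
10 3 -1 4 11 → sum 27
3 -1 4 11 -5 → sum 12
-1 4 11 -5 8 → sum 17
4 11 -5 8 -6 → sum 12
11 -5 8 -6 6 → sum 14
-5 8 -6 6 6 → sum 9
8 -6 6 6 10 → sum 24
-6 6 6 10 -7 → sum 9
6 6 10 -7 -6 → sum 9
6 10 -7 -6 -2 → sum 1
10 -7 -6 -2 4 → sum -1

26, 27, 12, 17, 12, 14, 9, 24, 9, 9, 1, -1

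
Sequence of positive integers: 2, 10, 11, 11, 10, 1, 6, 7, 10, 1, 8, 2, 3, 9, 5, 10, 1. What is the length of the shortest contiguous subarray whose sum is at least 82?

add 2: running sum 2 < 82
add 10: running sum 12 < 82
add 11: running sum 23 < 82
add 11: running sum 34 < 82
add 10: running sum 44 < 82
add 1: running sum 45 < 82
add 6: running sum 51 < 82
add 7: running sum 58 < 82
add 10: running sum 68 < 82
add 1: running sum 69 < 82
add 8: running sum 77 < 82
add 2: running sum 79 < 82
end 12: [2, 10, 11, 11, 10, 1, 6, 7, 10, 1, 8, 2, 3] sum 82, len 13
end 13: [10, 11, 11, 10, 1, 6, 7, 10, 1, 8, 2, 3, 9] sum 89, len 13
end 14: [11, 11, 10, 1, 6, 7, 10, 1, 8, 2, 3, 9, 5] sum 84, len 13
end 15: [11, 10, 1, 6, 7, 10, 1, 8, 2, 3, 9, 5, 10] sum 83, len 13
end 16: [11, 10, 1, 6, 7, 10, 1, 8, 2, 3, 9, 5, 10, 1] sum 84, len 14
Shortest qualifying length: 13.

13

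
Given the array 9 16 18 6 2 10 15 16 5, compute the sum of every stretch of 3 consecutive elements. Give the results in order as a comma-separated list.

[9, 16, 18] → sum 43
[16, 18, 6] → sum 40
[18, 6, 2] → sum 26
[6, 2, 10] → sum 18
[2, 10, 15] → sum 27
[10, 15, 16] → sum 41
[15, 16, 5] → sum 36

43, 40, 26, 18, 27, 41, 36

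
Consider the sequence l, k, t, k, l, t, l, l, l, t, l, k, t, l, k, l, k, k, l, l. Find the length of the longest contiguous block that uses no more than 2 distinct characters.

Extend right; when distinct count exceeds 2, shrink from the left:
[l] 1 distinct, len 1
[l, k] 2 distinct, len 2
[k, t] 2 distinct, len 2
[k, t, k] 2 distinct, len 3
[k, l] 2 distinct, len 2
[l, t] 2 distinct, len 2
[l, t, l] 2 distinct, len 3
[l, t, l, l] 2 distinct, len 4
[l, t, l, l, l] 2 distinct, len 5
[l, t, l, l, l, t] 2 distinct, len 6
[l, t, l, l, l, t, l] 2 distinct, len 7
[l, k] 2 distinct, len 2
[k, t] 2 distinct, len 2
[t, l] 2 distinct, len 2
[l, k] 2 distinct, len 2
[l, k, l] 2 distinct, len 3
[l, k, l, k] 2 distinct, len 4
[l, k, l, k, k] 2 distinct, len 5
[l, k, l, k, k, l] 2 distinct, len 6
[l, k, l, k, k, l, l] 2 distinct, len 7
Longest length with ≤2 distinct: 7.

7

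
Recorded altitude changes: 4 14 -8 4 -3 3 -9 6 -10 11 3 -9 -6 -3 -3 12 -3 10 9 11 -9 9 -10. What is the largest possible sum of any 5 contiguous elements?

39

Each size-5 window and its sum:
(4, 14, -8, 4, -3) → sum 11
(14, -8, 4, -3, 3) → sum 10
(-8, 4, -3, 3, -9) → sum -13
(4, -3, 3, -9, 6) → sum 1
(-3, 3, -9, 6, -10) → sum -13
(3, -9, 6, -10, 11) → sum 1
(-9, 6, -10, 11, 3) → sum 1
(6, -10, 11, 3, -9) → sum 1
(-10, 11, 3, -9, -6) → sum -11
(11, 3, -9, -6, -3) → sum -4
(3, -9, -6, -3, -3) → sum -18
(-9, -6, -3, -3, 12) → sum -9
(-6, -3, -3, 12, -3) → sum -3
(-3, -3, 12, -3, 10) → sum 13
(-3, 12, -3, 10, 9) → sum 25
(12, -3, 10, 9, 11) → sum 39
(-3, 10, 9, 11, -9) → sum 18
(10, 9, 11, -9, 9) → sum 30
(9, 11, -9, 9, -10) → sum 10
Largest of these is 39.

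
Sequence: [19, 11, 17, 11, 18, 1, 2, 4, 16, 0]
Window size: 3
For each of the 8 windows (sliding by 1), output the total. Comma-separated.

[19, 11, 17] → sum 47
[11, 17, 11] → sum 39
[17, 11, 18] → sum 46
[11, 18, 1] → sum 30
[18, 1, 2] → sum 21
[1, 2, 4] → sum 7
[2, 4, 16] → sum 22
[4, 16, 0] → sum 20

47, 39, 46, 30, 21, 7, 22, 20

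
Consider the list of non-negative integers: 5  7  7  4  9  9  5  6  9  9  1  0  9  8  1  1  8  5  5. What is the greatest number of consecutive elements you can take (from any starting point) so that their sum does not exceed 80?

14

[5] sum 5 len 1
[5, 7] sum 12 len 2
[5, 7, 7] sum 19 len 3
[5, 7, 7, 4] sum 23 len 4
[5, 7, 7, 4, 9] sum 32 len 5
[5, 7, 7, 4, 9, 9] sum 41 len 6
[5, 7, 7, 4, 9, 9, 5] sum 46 len 7
[5, 7, 7, 4, 9, 9, 5, 6] sum 52 len 8
[5, 7, 7, 4, 9, 9, 5, 6, 9] sum 61 len 9
[5, 7, 7, 4, 9, 9, 5, 6, 9, 9] sum 70 len 10
[5, 7, 7, 4, 9, 9, 5, 6, 9, 9, 1] sum 71 len 11
[5, 7, 7, 4, 9, 9, 5, 6, 9, 9, 1, 0] sum 71 len 12
[5, 7, 7, 4, 9, 9, 5, 6, 9, 9, 1, 0, 9] sum 80 len 13
[7, 4, 9, 9, 5, 6, 9, 9, 1, 0, 9, 8] sum 76 len 12
[7, 4, 9, 9, 5, 6, 9, 9, 1, 0, 9, 8, 1] sum 77 len 13
[7, 4, 9, 9, 5, 6, 9, 9, 1, 0, 9, 8, 1, 1] sum 78 len 14
[4, 9, 9, 5, 6, 9, 9, 1, 0, 9, 8, 1, 1, 8] sum 79 len 14
[9, 9, 5, 6, 9, 9, 1, 0, 9, 8, 1, 1, 8, 5] sum 80 len 14
[9, 5, 6, 9, 9, 1, 0, 9, 8, 1, 1, 8, 5, 5] sum 76 len 14
Longest length seen: 14.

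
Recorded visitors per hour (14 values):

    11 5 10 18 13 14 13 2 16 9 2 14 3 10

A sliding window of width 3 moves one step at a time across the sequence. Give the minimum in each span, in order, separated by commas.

(11, 5, 10) → min 5
(5, 10, 18) → min 5
(10, 18, 13) → min 10
(18, 13, 14) → min 13
(13, 14, 13) → min 13
(14, 13, 2) → min 2
(13, 2, 16) → min 2
(2, 16, 9) → min 2
(16, 9, 2) → min 2
(9, 2, 14) → min 2
(2, 14, 3) → min 2
(14, 3, 10) → min 3

5, 5, 10, 13, 13, 2, 2, 2, 2, 2, 2, 3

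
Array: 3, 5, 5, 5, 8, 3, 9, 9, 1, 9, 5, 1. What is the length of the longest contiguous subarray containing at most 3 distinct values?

6

[3] 1 distinct, len 1
[3, 5] 2 distinct, len 2
[3, 5, 5] 2 distinct, len 3
[3, 5, 5, 5] 2 distinct, len 4
[3, 5, 5, 5, 8] 3 distinct, len 5
[3, 5, 5, 5, 8, 3] 3 distinct, len 6
[8, 3, 9] 3 distinct, len 3
[8, 3, 9, 9] 3 distinct, len 4
[3, 9, 9, 1] 3 distinct, len 4
[3, 9, 9, 1, 9] 3 distinct, len 5
[9, 9, 1, 9, 5] 3 distinct, len 5
[9, 9, 1, 9, 5, 1] 3 distinct, len 6
Longest length with ≤3 distinct: 6.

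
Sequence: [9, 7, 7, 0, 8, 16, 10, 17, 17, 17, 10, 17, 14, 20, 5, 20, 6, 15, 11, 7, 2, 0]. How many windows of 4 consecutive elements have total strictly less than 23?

2

(9, 7, 7, 0) → sum 23
(7, 7, 0, 8) → sum 22  < 23 ✓
(7, 0, 8, 16) → sum 31
(0, 8, 16, 10) → sum 34
(8, 16, 10, 17) → sum 51
(16, 10, 17, 17) → sum 60
(10, 17, 17, 17) → sum 61
(17, 17, 17, 10) → sum 61
(17, 17, 10, 17) → sum 61
(17, 10, 17, 14) → sum 58
(10, 17, 14, 20) → sum 61
(17, 14, 20, 5) → sum 56
(14, 20, 5, 20) → sum 59
(20, 5, 20, 6) → sum 51
(5, 20, 6, 15) → sum 46
(20, 6, 15, 11) → sum 52
(6, 15, 11, 7) → sum 39
(15, 11, 7, 2) → sum 35
(11, 7, 2, 0) → sum 20  < 23 ✓
2 windows satisfy the condition.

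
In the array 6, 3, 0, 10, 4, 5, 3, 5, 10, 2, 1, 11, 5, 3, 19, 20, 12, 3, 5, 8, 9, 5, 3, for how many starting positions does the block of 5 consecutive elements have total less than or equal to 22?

6 3 0 10 4 → sum 23
3 0 10 4 5 → sum 22  ≤ 22 ✓
0 10 4 5 3 → sum 22  ≤ 22 ✓
10 4 5 3 5 → sum 27
4 5 3 5 10 → sum 27
5 3 5 10 2 → sum 25
3 5 10 2 1 → sum 21  ≤ 22 ✓
5 10 2 1 11 → sum 29
10 2 1 11 5 → sum 29
2 1 11 5 3 → sum 22  ≤ 22 ✓
1 11 5 3 19 → sum 39
11 5 3 19 20 → sum 58
5 3 19 20 12 → sum 59
3 19 20 12 3 → sum 57
19 20 12 3 5 → sum 59
20 12 3 5 8 → sum 48
12 3 5 8 9 → sum 37
3 5 8 9 5 → sum 30
5 8 9 5 3 → sum 30
4 windows satisfy the condition.

4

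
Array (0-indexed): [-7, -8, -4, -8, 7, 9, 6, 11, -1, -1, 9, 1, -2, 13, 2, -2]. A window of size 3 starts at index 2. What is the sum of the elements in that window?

-5

Elements at indices 2..4: -4, -8, 7
sum(-4, -8, 7) = -5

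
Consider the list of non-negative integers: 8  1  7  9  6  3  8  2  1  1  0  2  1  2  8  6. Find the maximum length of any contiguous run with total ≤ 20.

9

→ 8: sum 8, len 1
→ 1: sum 9, len 2
→ 7: sum 16, len 3
→ 9 (dropped 8): sum 17, len 3
→ 6 (dropped 1, 7): sum 15, len 2
→ 3: sum 18, len 3
→ 8 (dropped 9): sum 17, len 3
→ 2: sum 19, len 4
→ 1: sum 20, len 5
→ 1 (dropped 6): sum 15, len 5
→ 0: sum 15, len 6
→ 2: sum 17, len 7
→ 1: sum 18, len 8
→ 2: sum 20, len 9
→ 8 (dropped 3, 8): sum 17, len 8
→ 6 (dropped 2, 1): sum 20, len 7
Longest length seen: 9.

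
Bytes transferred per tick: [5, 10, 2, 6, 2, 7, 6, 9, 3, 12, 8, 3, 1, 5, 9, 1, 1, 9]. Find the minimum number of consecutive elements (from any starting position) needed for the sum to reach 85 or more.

15

Extend right; whenever the sum reaches 85, record the length and shrink from the left:
add 5: running sum 5 < 85
add 10: running sum 15 < 85
add 2: running sum 17 < 85
add 6: running sum 23 < 85
add 2: running sum 25 < 85
add 7: running sum 32 < 85
add 6: running sum 38 < 85
add 9: running sum 47 < 85
add 3: running sum 50 < 85
add 12: running sum 62 < 85
add 8: running sum 70 < 85
add 3: running sum 73 < 85
add 1: running sum 74 < 85
add 5: running sum 79 < 85
end 14: [5, 10, 2, 6, 2, 7, 6, 9, 3, 12, 8, 3, 1, 5, 9] sum 88, len 15
end 15: [5, 10, 2, 6, 2, 7, 6, 9, 3, 12, 8, 3, 1, 5, 9, 1] sum 89, len 16
end 16: [10, 2, 6, 2, 7, 6, 9, 3, 12, 8, 3, 1, 5, 9, 1, 1] sum 85, len 16
end 17: [10, 2, 6, 2, 7, 6, 9, 3, 12, 8, 3, 1, 5, 9, 1, 1, 9] sum 94, len 17
Shortest qualifying length: 15.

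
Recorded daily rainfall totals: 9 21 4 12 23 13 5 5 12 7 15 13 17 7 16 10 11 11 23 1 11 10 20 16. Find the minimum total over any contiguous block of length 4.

9 21 4 12 → sum 46
21 4 12 23 → sum 60
4 12 23 13 → sum 52
12 23 13 5 → sum 53
23 13 5 5 → sum 46
13 5 5 12 → sum 35
5 5 12 7 → sum 29
5 12 7 15 → sum 39
12 7 15 13 → sum 47
7 15 13 17 → sum 52
15 13 17 7 → sum 52
13 17 7 16 → sum 53
17 7 16 10 → sum 50
7 16 10 11 → sum 44
16 10 11 11 → sum 48
10 11 11 23 → sum 55
11 11 23 1 → sum 46
11 23 1 11 → sum 46
23 1 11 10 → sum 45
1 11 10 20 → sum 42
11 10 20 16 → sum 57
Minimum of these is 29.

29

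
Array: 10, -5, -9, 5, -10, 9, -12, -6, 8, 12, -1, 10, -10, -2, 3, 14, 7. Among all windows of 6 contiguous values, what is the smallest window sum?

-23

10 -5 -9 5 -10 9 → sum 0
-5 -9 5 -10 9 -12 → sum -22
-9 5 -10 9 -12 -6 → sum -23
5 -10 9 -12 -6 8 → sum -6
-10 9 -12 -6 8 12 → sum 1
9 -12 -6 8 12 -1 → sum 10
-12 -6 8 12 -1 10 → sum 11
-6 8 12 -1 10 -10 → sum 13
8 12 -1 10 -10 -2 → sum 17
12 -1 10 -10 -2 3 → sum 12
-1 10 -10 -2 3 14 → sum 14
10 -10 -2 3 14 7 → sum 22
Smallest of these is -23.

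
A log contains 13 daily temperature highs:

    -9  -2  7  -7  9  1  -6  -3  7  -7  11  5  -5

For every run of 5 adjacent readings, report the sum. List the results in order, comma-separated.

-9 -2 7 -7 9 → sum -2
-2 7 -7 9 1 → sum 8
7 -7 9 1 -6 → sum 4
-7 9 1 -6 -3 → sum -6
9 1 -6 -3 7 → sum 8
1 -6 -3 7 -7 → sum -8
-6 -3 7 -7 11 → sum 2
-3 7 -7 11 5 → sum 13
7 -7 11 5 -5 → sum 11

-2, 8, 4, -6, 8, -8, 2, 13, 11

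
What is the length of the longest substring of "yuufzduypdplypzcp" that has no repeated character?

add y: [y] len 1
add u: [y, u] len 2
add u (repeat u, move left end past it): [u] len 1
add f: [u, f] len 2
add z: [u, f, z] len 3
add d: [u, f, z, d] len 4
add u (repeat u, move left end past it): [f, z, d, u] len 4
add y: [f, z, d, u, y] len 5
add p: [f, z, d, u, y, p] len 6
add d (repeat d, move left end past it): [u, y, p, d] len 4
add p (repeat p, move left end past it): [d, p] len 2
add l: [d, p, l] len 3
add y: [d, p, l, y] len 4
add p (repeat p, move left end past it): [l, y, p] len 3
add z: [l, y, p, z] len 4
add c: [l, y, p, z, c] len 5
add p (repeat p, move left end past it): [z, c, p] len 3
Longest all-distinct length: 6.

6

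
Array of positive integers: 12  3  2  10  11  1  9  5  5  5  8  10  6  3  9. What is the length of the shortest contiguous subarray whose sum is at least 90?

add 12: running sum 12 < 90
add 3: running sum 15 < 90
add 2: running sum 17 < 90
add 10: running sum 27 < 90
add 11: running sum 38 < 90
add 1: running sum 39 < 90
add 9: running sum 48 < 90
add 5: running sum 53 < 90
add 5: running sum 58 < 90
add 5: running sum 63 < 90
add 8: running sum 71 < 90
add 10: running sum 81 < 90
add 6: running sum 87 < 90
end 13: [12, 3, 2, 10, 11, 1, 9, 5, 5, 5, 8, 10, 6, 3] sum 90, len 14
end 14: [12, 3, 2, 10, 11, 1, 9, 5, 5, 5, 8, 10, 6, 3, 9] sum 99, len 15
Shortest qualifying length: 14.

14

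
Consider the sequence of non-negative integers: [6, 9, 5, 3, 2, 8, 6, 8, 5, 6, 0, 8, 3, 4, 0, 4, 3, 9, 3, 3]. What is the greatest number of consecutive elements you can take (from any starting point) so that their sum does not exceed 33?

9

[6] sum 6 len 1
[6, 9] sum 15 len 2
[6, 9, 5] sum 20 len 3
[6, 9, 5, 3] sum 23 len 4
[6, 9, 5, 3, 2] sum 25 len 5
[6, 9, 5, 3, 2, 8] sum 33 len 6
[9, 5, 3, 2, 8, 6] sum 33 len 6
[5, 3, 2, 8, 6, 8] sum 32 len 6
[3, 2, 8, 6, 8, 5] sum 32 len 6
[8, 6, 8, 5, 6] sum 33 len 5
[8, 6, 8, 5, 6, 0] sum 33 len 6
[6, 8, 5, 6, 0, 8] sum 33 len 6
[8, 5, 6, 0, 8, 3] sum 30 len 6
[5, 6, 0, 8, 3, 4] sum 26 len 6
[5, 6, 0, 8, 3, 4, 0] sum 26 len 7
[5, 6, 0, 8, 3, 4, 0, 4] sum 30 len 8
[5, 6, 0, 8, 3, 4, 0, 4, 3] sum 33 len 9
[0, 8, 3, 4, 0, 4, 3, 9] sum 31 len 8
[3, 4, 0, 4, 3, 9, 3] sum 26 len 7
[3, 4, 0, 4, 3, 9, 3, 3] sum 29 len 8
Longest length seen: 9.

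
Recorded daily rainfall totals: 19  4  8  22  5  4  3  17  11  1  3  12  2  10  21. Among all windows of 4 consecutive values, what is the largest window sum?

(19, 4, 8, 22) → sum 53
(4, 8, 22, 5) → sum 39
(8, 22, 5, 4) → sum 39
(22, 5, 4, 3) → sum 34
(5, 4, 3, 17) → sum 29
(4, 3, 17, 11) → sum 35
(3, 17, 11, 1) → sum 32
(17, 11, 1, 3) → sum 32
(11, 1, 3, 12) → sum 27
(1, 3, 12, 2) → sum 18
(3, 12, 2, 10) → sum 27
(12, 2, 10, 21) → sum 45
Largest of these is 53.

53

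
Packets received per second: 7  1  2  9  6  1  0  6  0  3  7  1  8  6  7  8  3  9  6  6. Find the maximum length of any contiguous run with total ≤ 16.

[7] sum 7 len 1
[7, 1] sum 8 len 2
[7, 1, 2] sum 10 len 3
[1, 2, 9] sum 12 len 3
[9, 6] sum 15 len 2
[9, 6, 1] sum 16 len 3
[9, 6, 1, 0] sum 16 len 4
[6, 1, 0, 6] sum 13 len 4
[6, 1, 0, 6, 0] sum 13 len 5
[6, 1, 0, 6, 0, 3] sum 16 len 6
[0, 6, 0, 3, 7] sum 16 len 5
[0, 3, 7, 1] sum 11 len 4
[7, 1, 8] sum 16 len 3
[1, 8, 6] sum 15 len 3
[6, 7] sum 13 len 2
[7, 8] sum 15 len 2
[8, 3] sum 11 len 2
[3, 9] sum 12 len 2
[9, 6] sum 15 len 2
[6, 6] sum 12 len 2
Longest length seen: 6.

6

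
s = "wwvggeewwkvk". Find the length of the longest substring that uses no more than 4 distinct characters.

[w] 1 distinct, len 1
[w, w] 1 distinct, len 2
[w, w, v] 2 distinct, len 3
[w, w, v, g] 3 distinct, len 4
[w, w, v, g, g] 3 distinct, len 5
[w, w, v, g, g, e] 4 distinct, len 6
[w, w, v, g, g, e, e] 4 distinct, len 7
[w, w, v, g, g, e, e, w] 4 distinct, len 8
[w, w, v, g, g, e, e, w, w] 4 distinct, len 9
[g, g, e, e, w, w, k] 4 distinct, len 7
[e, e, w, w, k, v] 4 distinct, len 6
[e, e, w, w, k, v, k] 4 distinct, len 7
Longest length with ≤4 distinct: 9.

9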